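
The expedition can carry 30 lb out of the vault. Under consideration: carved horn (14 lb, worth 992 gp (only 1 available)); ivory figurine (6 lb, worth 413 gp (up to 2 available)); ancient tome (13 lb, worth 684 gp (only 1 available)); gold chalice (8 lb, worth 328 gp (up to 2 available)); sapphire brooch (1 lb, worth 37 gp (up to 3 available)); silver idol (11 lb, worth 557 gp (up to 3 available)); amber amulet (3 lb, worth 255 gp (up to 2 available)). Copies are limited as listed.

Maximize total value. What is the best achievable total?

Taking the top-ratio items first gives carved horn + ivory figurine + 3×sapphire brooch + 2×amber amulet for 2026 (29 lb).
The 5 lb tied up in 2×sapphire brooch and amber amulet is better spent on ivory figurine — total rises to 2110 (30 lb).

2110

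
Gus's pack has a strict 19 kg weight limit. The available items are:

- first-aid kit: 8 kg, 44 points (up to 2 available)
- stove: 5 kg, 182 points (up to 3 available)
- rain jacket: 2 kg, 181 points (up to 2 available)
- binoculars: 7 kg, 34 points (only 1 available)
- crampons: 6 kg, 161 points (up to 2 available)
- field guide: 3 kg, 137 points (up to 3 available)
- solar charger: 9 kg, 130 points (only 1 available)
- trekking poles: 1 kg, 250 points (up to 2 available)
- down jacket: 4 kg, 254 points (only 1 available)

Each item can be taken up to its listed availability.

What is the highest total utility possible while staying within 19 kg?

1527

By utility per kg: trekking poles 250.00, rain jacket 90.50, down jacket 63.50, field guide 45.67 lead.
The ratio ordering already packs tightly: 2×rain jacket + 3×field guide + 2×trekking poles + down jacket, 19 kg, 1527.
No other feasible combination exceeds 1527.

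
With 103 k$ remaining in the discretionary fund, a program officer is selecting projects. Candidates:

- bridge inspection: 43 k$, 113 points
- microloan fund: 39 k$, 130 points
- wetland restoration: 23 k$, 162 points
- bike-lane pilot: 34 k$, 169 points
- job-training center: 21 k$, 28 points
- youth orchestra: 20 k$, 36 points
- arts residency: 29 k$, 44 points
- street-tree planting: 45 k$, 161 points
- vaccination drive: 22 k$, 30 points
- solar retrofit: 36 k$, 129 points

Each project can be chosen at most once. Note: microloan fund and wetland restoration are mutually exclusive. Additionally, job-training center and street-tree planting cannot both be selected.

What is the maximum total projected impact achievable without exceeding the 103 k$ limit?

Taking the top-ratio projects first gives wetland restoration + bike-lane pilot + solar retrofit for 460 (93 k$).
Replace solar retrofit with street-tree planting: the trade gains 32 net, giving 492 at 102 k$.

492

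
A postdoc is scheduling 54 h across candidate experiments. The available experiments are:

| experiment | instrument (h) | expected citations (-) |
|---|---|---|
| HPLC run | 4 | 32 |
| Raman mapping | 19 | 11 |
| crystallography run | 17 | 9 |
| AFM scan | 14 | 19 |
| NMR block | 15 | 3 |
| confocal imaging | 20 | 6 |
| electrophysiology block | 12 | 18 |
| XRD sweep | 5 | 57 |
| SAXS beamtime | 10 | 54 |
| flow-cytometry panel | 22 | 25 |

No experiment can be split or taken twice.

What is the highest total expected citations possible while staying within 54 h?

186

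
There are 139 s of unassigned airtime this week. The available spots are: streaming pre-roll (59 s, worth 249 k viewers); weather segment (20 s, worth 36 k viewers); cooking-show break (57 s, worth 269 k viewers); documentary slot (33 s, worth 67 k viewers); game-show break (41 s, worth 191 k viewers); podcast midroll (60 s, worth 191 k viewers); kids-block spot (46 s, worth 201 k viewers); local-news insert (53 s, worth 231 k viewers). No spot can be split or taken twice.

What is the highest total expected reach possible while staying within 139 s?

554

By expected reach per s: cooking-show break 4.72, game-show break 4.66, kids-block spot 4.37, local-news insert 4.36 lead.
A density-first pass picks cooking-show break + documentary slot + game-show break — 527 at 131 s.
Replace documentary slot and game-show break with streaming pre-roll + weather segment: the trade gains 27 net, giving 554 at 136 s.
The closest alternative, cooking-show break + documentary slot + kids-block spot, reaches only 537.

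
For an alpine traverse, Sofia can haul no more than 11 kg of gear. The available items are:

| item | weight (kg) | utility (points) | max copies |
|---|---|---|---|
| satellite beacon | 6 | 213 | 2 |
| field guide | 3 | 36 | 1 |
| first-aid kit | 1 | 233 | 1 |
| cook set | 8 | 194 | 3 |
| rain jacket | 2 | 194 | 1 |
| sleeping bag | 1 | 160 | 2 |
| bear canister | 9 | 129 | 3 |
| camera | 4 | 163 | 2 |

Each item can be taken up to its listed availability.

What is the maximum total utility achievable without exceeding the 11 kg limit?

Greedy by ratio would take first-aid kit + rain jacket + 2×sleeping bag + camera: 9 kg used, total 910.
Replace camera with satellite beacon: the trade gains 50 net, giving 960 at 11 kg.
That's the maximum — no swap from here does better than 960.

960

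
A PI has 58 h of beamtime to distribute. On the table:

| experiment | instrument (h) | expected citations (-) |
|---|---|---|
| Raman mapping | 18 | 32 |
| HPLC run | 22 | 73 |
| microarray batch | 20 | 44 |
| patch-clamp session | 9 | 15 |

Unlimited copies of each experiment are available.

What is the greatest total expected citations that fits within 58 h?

2×HPLC run + patch-clamp session uses 53 of the 58 h and totals 161.

161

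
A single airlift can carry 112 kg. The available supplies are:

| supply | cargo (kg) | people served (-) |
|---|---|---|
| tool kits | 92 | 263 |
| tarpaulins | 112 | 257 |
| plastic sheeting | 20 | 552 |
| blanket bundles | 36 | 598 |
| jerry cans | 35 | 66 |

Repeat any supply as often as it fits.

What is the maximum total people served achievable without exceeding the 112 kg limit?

Best packing: 5×plastic sheeting — 100 kg, 2760 total.
The spare 12 kg is too small for any remaining supply, and no exchange beats 2760.

2760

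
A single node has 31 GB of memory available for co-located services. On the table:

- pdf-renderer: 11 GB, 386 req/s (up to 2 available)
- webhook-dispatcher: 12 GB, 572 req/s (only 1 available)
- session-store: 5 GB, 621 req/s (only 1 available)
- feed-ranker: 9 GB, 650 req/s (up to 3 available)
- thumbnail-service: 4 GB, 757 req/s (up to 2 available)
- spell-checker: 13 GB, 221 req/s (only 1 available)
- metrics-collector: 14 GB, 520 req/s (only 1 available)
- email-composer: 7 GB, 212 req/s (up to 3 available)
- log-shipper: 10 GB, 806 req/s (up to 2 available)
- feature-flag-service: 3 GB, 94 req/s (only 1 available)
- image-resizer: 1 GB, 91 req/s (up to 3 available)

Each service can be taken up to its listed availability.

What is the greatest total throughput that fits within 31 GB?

Greedy by ratio would take session-store + 2×thumbnail-service + log-shipper + feature-flag-service + 3×image-resizer: 29 GB used, total 3308.
Dropping log-shipper and feature-flag-service and 3×image-resizer frees 16 GB; slotting in 2×feed-ranker (18 GB) lifts the total to 3435 at 31 GB.
Nothing else within 31 GB beats 3435.

3435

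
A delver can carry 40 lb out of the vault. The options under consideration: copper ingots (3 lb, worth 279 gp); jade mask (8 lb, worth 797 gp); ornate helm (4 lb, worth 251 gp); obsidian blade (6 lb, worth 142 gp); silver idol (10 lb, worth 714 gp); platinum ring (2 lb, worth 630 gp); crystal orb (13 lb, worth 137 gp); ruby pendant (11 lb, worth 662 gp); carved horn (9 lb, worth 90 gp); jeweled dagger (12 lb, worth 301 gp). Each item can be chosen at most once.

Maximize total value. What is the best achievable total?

3333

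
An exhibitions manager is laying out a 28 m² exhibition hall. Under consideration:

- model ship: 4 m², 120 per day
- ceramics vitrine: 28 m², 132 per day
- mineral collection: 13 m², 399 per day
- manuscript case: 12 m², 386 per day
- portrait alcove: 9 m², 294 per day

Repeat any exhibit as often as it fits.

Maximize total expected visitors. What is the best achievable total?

892

The ratio heuristic lands on 3×portrait alcove (882) but leaves 1 m² idle.
Replace 3×portrait alcove with model ship + 2×manuscript case: the trade gains 10 net, giving 892 at 28 m².
No other feasible combination exceeds 892.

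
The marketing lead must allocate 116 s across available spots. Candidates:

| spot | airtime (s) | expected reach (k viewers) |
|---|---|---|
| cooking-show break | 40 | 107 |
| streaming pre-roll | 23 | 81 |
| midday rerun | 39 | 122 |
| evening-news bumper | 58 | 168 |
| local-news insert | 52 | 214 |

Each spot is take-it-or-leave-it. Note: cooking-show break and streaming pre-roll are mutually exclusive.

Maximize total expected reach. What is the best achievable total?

Ranking by ratio (expected reach/s): local-news insert 4.12, streaming pre-roll 3.52, midday rerun 3.13, evening-news bumper 2.90.
Streaming pre-roll + midday rerun + local-news insert uses 114 of the 116 s and totals 417.
That's the maximum — no feasible swap from here does better than 417.

417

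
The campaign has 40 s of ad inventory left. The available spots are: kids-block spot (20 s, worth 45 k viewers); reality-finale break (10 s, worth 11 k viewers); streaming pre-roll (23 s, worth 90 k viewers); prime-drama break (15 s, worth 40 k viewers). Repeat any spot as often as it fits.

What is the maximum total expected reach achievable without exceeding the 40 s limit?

The ratio ordering already packs tightly: streaming pre-roll + prime-drama break, 38 s, 130.

130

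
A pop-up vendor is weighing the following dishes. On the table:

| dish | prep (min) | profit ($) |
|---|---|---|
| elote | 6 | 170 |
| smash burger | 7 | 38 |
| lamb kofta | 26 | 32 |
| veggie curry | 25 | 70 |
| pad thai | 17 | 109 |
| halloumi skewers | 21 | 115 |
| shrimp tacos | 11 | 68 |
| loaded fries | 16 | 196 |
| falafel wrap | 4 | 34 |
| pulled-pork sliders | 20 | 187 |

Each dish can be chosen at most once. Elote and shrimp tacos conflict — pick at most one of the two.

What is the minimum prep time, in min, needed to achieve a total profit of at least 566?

46

Minimise min subject to total profit ≥ 566.
elote + loaded fries + falafel wrap + pulled-pork sliders reaches 587 using 46 min.
No combination under 46 min hits 566.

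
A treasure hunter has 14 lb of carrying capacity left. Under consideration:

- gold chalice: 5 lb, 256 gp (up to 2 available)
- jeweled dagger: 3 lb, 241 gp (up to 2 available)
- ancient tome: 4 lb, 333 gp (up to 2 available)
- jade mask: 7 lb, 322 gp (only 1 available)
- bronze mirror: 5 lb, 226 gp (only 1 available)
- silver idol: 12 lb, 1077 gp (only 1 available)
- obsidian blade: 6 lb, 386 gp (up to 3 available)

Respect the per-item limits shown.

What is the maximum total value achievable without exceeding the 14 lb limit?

1148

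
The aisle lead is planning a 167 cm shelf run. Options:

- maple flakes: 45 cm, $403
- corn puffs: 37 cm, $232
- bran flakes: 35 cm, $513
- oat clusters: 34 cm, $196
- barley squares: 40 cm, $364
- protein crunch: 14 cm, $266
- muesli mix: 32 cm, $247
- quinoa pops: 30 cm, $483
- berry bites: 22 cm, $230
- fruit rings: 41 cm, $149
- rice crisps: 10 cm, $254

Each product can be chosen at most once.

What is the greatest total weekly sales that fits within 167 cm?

2166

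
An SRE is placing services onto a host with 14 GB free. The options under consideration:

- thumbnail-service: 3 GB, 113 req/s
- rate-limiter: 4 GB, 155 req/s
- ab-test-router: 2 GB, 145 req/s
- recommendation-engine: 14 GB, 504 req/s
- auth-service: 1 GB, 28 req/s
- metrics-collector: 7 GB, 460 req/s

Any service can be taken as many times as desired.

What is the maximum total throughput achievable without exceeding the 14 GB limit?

1015

Density check — ab-test-router 72.50, metrics-collector 65.71, rate-limiter 38.75 are the best per GB.
7×ab-test-router uses 14 of the 14 GB and totals 1015.
That's the maximum — no swap from here does better than 1015.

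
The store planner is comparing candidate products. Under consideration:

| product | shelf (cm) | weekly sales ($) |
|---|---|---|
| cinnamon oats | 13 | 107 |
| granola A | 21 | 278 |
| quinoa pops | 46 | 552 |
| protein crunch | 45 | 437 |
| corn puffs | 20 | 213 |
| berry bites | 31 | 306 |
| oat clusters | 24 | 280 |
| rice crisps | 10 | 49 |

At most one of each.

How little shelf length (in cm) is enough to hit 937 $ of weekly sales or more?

80

Look for the lowest-shelf combination reaching 937.
cinnamon oats + granola A + quinoa pops reaches 937 using 80 cm.
Any bundle with less than 80 cm falls short of 937.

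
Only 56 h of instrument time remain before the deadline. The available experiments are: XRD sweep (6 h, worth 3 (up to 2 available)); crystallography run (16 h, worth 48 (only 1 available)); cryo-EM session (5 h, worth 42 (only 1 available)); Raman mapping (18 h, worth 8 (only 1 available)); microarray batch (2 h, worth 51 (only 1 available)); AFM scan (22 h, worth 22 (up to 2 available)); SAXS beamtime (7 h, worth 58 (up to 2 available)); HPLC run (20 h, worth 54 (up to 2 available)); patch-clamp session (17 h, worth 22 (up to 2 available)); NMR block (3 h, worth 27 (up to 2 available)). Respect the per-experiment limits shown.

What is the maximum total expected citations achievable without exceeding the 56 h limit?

Greedy by ratio would take 2×XRD sweep + crystallography run + cryo-EM session + microarray batch + 2×SAXS beamtime + 2×NMR block: 55 h used, total 317.
Dropping XRD sweep and crystallography run frees 22 h; slotting in HPLC run (20 h) lifts the total to 320 at 53 h.
The spare 3 h is too small for any remaining experiment, and no exchange beats 320.

320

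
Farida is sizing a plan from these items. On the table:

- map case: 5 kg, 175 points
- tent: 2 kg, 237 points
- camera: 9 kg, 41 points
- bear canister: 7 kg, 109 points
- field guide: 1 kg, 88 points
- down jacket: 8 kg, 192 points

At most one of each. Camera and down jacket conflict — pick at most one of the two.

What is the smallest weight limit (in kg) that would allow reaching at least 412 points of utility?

7

Need the lightest bundle worth ≥ 412.
map case + tent: 412 utility at 7 kg.
Below 7 kg the best achievable stays under 412.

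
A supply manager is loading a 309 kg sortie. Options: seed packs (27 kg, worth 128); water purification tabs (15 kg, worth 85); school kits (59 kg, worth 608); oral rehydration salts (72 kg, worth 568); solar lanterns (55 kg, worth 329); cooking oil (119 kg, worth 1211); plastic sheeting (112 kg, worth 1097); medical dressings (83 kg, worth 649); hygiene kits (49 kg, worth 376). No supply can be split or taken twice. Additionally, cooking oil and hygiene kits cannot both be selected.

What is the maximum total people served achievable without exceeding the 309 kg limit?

Water purification tabs + school kits + cooking oil + plastic sheeting uses 305 of the 309 kg and totals 3001.
The closest alternative, school kits + cooking oil + plastic sheeting, reaches only 2916.

3001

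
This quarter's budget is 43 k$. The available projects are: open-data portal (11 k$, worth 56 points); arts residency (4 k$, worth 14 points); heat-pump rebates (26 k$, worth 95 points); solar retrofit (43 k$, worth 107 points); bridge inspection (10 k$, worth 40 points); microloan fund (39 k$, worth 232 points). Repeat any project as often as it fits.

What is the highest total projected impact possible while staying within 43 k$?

246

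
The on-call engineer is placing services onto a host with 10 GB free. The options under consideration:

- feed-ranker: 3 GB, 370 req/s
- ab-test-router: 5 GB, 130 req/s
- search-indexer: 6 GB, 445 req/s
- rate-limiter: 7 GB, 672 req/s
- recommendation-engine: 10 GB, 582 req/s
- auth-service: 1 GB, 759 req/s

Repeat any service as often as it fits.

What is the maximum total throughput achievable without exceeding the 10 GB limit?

7590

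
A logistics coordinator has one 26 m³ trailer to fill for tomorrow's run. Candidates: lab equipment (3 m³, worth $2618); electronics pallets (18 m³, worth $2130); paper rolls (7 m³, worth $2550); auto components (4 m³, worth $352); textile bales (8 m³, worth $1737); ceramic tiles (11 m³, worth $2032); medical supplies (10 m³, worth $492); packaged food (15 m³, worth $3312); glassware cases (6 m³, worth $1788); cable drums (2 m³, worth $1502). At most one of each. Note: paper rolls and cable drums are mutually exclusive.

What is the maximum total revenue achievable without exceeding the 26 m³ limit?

Density check — lab equipment 872.67, cable drums 751.00, paper rolls 364.29, glassware cases 298.00 are the best per m³.
Best packing: lab equipment + packaged food + glassware cases + cable drums — 26 m³, 9220 total.
That's the maximum — no feasible swap from here does better than 9220.

9220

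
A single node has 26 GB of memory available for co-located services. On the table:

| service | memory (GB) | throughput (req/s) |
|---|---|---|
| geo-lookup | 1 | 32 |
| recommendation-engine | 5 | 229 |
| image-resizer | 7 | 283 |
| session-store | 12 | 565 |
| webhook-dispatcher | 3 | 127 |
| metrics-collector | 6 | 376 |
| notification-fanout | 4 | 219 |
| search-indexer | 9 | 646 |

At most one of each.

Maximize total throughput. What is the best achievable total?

1524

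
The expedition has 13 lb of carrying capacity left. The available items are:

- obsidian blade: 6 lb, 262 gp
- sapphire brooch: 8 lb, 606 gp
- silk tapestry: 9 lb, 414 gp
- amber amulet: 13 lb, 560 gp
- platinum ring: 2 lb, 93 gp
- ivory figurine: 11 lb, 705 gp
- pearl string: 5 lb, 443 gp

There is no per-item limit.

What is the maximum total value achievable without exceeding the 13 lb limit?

A density-first pass picks platinum ring + 2×pearl string — 979 at 12 lb.
Replace platinum ring and pearl string with sapphire brooch: the trade gains 70 net, giving 1049 at 13 lb.

1049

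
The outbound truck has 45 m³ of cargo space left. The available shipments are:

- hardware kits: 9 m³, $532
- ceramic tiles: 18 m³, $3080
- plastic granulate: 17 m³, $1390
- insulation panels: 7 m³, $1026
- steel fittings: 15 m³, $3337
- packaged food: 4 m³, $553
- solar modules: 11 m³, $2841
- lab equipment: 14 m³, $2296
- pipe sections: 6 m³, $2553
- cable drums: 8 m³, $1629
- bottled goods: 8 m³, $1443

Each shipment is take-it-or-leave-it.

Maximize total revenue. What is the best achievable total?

Taking steel fittings + packaged food + solar modules + pipe sections + cable drums: 44 m³ used, 10913 in revenue.

10913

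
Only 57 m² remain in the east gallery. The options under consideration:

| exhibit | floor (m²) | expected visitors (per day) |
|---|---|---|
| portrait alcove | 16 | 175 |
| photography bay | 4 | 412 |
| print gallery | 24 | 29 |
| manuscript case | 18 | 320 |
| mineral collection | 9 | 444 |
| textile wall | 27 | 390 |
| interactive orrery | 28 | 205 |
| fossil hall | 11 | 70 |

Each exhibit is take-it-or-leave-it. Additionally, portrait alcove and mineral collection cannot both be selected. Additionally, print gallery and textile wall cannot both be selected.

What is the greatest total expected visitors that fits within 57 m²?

By expected visitors per m²: photography bay 103.00, mineral collection 49.33, manuscript case 17.78 lead.
Best packing: photography bay + mineral collection + textile wall + fossil hall — 51 m², 1316 total.
Next best is photography bay + mineral collection + textile wall at 1246 (40 m²) — short by 70.

1316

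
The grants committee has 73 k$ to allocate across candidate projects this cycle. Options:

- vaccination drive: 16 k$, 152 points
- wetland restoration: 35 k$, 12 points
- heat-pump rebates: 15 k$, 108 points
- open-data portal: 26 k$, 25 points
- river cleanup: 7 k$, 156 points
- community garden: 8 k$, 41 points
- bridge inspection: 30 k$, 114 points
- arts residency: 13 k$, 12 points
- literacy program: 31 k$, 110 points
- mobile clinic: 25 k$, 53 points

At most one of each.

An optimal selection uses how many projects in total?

Optimal total is 530.
One optimal bundle: vaccination drive + heat-pump rebates + river cleanup + bridge inspection (68 k$).
Any selection reaching 530 contains exactly 4 projects.

4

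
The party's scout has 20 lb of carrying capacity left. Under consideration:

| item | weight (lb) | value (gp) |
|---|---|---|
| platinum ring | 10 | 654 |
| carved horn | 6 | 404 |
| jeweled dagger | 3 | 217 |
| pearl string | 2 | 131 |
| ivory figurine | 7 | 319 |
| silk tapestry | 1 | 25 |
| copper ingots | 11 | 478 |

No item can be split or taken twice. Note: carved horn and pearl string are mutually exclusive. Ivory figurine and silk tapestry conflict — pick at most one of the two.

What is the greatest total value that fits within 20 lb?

1300

Ranking by ratio (value/lb): jeweled dagger 72.33, carved horn 67.33, pearl string 65.50.
Best packing: platinum ring + carved horn + jeweled dagger + silk tapestry — 20 lb, 1300 total.
Runner-up platinum ring + carved horn + jeweled dagger tops out at 1275.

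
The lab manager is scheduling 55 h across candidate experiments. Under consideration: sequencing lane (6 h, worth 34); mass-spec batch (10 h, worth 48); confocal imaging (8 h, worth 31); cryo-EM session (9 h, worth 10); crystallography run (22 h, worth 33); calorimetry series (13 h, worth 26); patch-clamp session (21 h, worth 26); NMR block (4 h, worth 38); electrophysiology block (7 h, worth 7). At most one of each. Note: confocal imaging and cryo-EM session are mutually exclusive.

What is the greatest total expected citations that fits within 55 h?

184

Density check — NMR block 9.50, sequencing lane 5.67, mass-spec batch 4.80, confocal imaging 3.88 are the best per h.
Sequencing lane + mass-spec batch + confocal imaging + crystallography run + NMR block uses 50 of the 55 h and totals 184.
Sequencing lane + mass-spec batch + confocal imaging + calorimetry series + NMR block + electrophysiology block (48 h) also reaches 184 — a tie, but nothing goes higher.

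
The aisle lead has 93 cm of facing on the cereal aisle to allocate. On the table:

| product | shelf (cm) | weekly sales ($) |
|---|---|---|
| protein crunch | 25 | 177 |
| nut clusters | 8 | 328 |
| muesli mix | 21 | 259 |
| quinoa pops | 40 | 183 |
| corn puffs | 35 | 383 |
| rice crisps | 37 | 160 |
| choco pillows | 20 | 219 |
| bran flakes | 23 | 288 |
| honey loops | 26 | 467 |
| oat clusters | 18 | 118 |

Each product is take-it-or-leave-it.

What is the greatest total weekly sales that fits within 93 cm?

Taking the top-ratio products first gives nut clusters + muesli mix + bran flakes + honey loops for 1342 (78 cm).
The 21 cm tied up in muesli mix is better spent on corn puffs — total rises to 1466 (92 cm).
That's the maximum — no swap from here does better than 1466.

1466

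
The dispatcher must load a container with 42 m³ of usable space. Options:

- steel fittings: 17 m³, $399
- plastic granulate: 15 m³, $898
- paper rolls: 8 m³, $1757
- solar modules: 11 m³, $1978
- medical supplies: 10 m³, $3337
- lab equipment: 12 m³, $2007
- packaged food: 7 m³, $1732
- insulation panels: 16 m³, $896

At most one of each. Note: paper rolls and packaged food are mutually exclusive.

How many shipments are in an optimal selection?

4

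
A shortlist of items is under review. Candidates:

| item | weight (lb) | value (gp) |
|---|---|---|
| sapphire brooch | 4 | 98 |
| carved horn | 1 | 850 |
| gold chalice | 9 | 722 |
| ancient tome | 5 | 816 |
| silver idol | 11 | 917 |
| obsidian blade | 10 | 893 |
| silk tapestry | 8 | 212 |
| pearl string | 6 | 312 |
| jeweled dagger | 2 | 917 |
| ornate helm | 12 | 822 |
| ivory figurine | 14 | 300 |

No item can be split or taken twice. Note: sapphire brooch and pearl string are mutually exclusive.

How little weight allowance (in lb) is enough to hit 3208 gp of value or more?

17

Minimise lb subject to total value ≥ 3208.
Taking carved horn + gold chalice + ancient tome + jeweled dagger gives 3305 (≥ 3208) for 17 lb.
Below 17 lb the best achievable stays under 3208.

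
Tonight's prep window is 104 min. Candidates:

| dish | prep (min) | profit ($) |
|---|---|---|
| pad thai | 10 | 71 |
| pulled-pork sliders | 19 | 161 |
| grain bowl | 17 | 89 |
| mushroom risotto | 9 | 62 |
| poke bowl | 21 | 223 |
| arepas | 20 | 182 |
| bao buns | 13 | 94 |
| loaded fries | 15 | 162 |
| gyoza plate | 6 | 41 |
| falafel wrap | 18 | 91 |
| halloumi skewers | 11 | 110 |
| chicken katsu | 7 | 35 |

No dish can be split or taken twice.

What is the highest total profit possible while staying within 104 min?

950

Density check — loaded fries 10.80, poke bowl 10.62, halloumi skewers 10.00 are the best per min.
Filling by ratio: pulled-pork sliders + poke bowl + arepas + bao buns + loaded fries + halloumi skewers for 932, with 5 min left unused.
Replace bao buns with pad thai + gyoza plate: the trade gains 18 net, giving 950 at 102 min.
Nothing else within 104 min beats 950.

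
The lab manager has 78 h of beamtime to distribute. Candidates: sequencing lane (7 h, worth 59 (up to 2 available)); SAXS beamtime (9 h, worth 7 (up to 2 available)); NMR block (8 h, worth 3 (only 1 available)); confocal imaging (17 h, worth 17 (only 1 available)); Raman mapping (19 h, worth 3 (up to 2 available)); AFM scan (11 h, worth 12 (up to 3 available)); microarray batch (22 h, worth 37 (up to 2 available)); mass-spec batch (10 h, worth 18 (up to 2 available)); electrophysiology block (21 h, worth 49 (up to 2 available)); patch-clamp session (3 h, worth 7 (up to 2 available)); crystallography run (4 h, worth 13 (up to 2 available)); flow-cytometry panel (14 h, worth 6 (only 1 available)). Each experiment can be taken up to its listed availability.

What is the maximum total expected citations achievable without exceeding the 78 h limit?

A density-first pass picks 2×sequencing lane + NMR block + 2×electrophysiology block + 2×patch-clamp session + 2×crystallography run — 259 at 78 h.
The 11 h tied up in NMR block and patch-clamp session is better spent on mass-spec batch — total rises to 267 (77 h).
The spare 1 h is too small for any remaining experiment, and no exchange beats 267.

267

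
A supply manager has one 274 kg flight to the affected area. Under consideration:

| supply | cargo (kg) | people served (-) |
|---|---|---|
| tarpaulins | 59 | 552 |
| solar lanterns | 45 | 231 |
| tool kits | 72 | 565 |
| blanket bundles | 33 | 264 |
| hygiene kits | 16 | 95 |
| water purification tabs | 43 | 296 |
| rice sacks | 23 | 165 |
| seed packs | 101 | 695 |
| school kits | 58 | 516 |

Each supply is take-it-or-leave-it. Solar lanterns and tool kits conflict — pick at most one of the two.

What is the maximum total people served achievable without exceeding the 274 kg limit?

Taking the top-ratio supplies first gives tarpaulins + tool kits + blanket bundles + hygiene kits + rice sacks + school kits for 2157 (261 kg).
Dropping hygiene kits and rice sacks frees 39 kg; slotting in water purification tabs (43 kg) lifts the total to 2193 at 265 kg.

2193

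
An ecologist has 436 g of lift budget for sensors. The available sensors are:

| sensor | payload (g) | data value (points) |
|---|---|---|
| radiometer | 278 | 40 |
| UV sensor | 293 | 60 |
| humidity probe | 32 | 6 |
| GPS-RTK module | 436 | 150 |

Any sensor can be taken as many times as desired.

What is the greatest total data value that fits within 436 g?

150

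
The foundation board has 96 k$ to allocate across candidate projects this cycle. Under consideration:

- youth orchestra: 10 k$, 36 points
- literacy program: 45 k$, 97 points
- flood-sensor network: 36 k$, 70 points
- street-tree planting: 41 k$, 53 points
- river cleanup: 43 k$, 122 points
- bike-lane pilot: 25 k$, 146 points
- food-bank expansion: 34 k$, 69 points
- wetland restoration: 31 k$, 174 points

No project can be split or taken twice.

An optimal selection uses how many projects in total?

3

Best achievable projected impact is 390.
flood-sensor network + bike-lane pilot + wetland restoration hits 390 at 92 k$.
All optima have 3 projects.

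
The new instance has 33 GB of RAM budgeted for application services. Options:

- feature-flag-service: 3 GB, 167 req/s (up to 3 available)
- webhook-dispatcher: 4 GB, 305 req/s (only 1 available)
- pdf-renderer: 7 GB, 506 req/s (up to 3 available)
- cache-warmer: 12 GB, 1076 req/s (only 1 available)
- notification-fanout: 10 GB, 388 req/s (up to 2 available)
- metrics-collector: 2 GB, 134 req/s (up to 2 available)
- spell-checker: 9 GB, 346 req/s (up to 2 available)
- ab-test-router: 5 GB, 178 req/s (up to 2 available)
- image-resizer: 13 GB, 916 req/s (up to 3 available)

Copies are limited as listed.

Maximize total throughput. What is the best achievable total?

Ranking by ratio (throughput/GB): cache-warmer 89.67, webhook-dispatcher 76.25, pdf-renderer 72.29.
Taking the top-ratio services first gives webhook-dispatcher + 2×pdf-renderer + cache-warmer + metrics-collector for 2527 (32 GB).
Replace webhook-dispatcher and metrics-collector with pdf-renderer: the trade gains 67 net, giving 2594 at 33 GB.

2594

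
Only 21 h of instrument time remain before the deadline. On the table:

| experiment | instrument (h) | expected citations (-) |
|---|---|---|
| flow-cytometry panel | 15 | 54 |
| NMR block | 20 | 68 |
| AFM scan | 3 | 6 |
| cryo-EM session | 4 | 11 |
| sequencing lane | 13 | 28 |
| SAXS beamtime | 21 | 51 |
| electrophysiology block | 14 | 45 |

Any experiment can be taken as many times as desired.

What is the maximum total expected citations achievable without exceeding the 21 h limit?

68

By expected citations per h: flow-cytometry panel 3.60, NMR block 3.40, electrophysiology block 3.21 lead.
Taking the top-ratio experiments first gives flow-cytometry panel + cryo-EM session for 65 (19 h).
Replace flow-cytometry panel and cryo-EM session with NMR block: the trade gains 3 net, giving 68 at 20 h.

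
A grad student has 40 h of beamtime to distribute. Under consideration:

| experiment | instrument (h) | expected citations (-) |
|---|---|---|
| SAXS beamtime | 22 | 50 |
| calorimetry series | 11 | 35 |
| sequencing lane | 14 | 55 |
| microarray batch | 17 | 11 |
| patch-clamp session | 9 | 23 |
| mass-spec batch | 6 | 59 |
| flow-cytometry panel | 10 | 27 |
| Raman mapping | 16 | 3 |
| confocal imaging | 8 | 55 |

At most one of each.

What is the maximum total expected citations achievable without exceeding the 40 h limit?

By expected citations per h: mass-spec batch 9.83, confocal imaging 6.88, sequencing lane 3.93, calorimetry series 3.18 lead.
Taking calorimetry series + sequencing lane + mass-spec batch + confocal imaging: 39 h used, 204 in expected citations.
An exhaustive check of the 512 subsets confirms 204.

204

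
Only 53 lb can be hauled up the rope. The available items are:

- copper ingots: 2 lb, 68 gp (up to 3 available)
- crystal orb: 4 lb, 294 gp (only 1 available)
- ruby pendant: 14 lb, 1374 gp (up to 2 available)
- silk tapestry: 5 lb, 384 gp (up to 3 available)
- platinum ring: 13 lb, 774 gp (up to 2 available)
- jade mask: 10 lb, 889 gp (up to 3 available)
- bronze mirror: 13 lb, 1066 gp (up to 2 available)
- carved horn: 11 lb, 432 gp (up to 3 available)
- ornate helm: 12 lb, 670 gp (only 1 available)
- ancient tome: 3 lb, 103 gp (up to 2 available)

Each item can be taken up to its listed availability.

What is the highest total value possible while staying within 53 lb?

2×ruby pendant + silk tapestry + 2×jade mask uses 53 of the 53 lb and totals 4910.
Nothing else within 53 lb beats 4910.

4910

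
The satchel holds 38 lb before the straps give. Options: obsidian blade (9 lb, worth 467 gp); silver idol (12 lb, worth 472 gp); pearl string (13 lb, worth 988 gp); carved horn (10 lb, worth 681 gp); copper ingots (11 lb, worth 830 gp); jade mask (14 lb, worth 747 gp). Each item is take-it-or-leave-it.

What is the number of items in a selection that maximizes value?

3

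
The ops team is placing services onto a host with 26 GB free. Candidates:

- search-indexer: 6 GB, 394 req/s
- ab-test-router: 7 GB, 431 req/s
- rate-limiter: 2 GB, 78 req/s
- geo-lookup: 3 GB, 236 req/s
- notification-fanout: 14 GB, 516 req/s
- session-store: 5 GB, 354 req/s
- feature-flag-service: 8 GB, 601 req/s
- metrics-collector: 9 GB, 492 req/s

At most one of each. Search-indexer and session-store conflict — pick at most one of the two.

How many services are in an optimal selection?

Optimal total is 1740.
search-indexer + ab-test-router + rate-limiter + geo-lookup + feature-flag-service hits 1740 at 26 GB.
Any selection reaching 1740 contains exactly 5 services.

5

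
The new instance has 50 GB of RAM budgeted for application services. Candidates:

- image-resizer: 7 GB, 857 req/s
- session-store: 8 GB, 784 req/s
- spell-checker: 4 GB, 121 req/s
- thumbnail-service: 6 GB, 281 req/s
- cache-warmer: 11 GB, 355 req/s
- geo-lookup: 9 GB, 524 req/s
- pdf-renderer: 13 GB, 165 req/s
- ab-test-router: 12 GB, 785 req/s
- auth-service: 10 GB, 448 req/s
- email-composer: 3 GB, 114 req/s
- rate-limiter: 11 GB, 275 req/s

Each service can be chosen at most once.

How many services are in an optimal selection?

6

Optimal total is 3519.
One optimal bundle: image-resizer + session-store + spell-checker + geo-lookup + ab-test-router + auth-service (50 GB).
Any selection reaching 3519 contains exactly 6 services.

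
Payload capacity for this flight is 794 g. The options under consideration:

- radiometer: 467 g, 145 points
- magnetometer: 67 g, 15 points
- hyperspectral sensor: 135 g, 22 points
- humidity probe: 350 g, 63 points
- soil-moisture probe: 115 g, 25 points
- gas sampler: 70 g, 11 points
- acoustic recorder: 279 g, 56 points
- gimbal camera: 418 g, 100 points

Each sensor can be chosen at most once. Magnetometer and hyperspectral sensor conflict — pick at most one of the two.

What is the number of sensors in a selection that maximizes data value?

4

Best achievable data value is 203.
For example radiometer + hyperspectral sensor + soil-moisture probe + gas sampler achieves it, using 787 g.
All optima have 4 sensors.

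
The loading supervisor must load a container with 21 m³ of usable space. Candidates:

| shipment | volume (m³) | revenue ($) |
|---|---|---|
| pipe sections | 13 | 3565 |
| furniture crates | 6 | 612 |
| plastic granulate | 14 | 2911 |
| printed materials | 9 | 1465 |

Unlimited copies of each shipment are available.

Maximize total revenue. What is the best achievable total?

Density check — pipe sections 274.23, plastic granulate 207.93, printed materials 162.78, furniture crates 102.00 are the best per m³.
The ratio ordering already packs tightly: pipe sections + furniture crates, 19 m³, 4177.
Every other selection either busts 21 m³ or fails to beat 4177.

4177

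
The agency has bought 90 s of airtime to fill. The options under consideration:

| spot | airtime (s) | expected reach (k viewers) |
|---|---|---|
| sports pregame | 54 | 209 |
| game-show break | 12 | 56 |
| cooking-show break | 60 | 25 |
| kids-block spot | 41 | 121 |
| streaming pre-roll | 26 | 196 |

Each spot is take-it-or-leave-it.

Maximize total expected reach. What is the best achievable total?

405

By expected reach per s: streaming pre-roll 7.54, game-show break 4.67, sports pregame 3.87 lead.
A density-first pass picks game-show break + kids-block spot + streaming pre-roll — 373 at 79 s.
Dropping game-show break and kids-block spot frees 53 s; slotting in sports pregame (54 s) lifts the total to 405 at 80 s.
Runner-up game-show break + kids-block spot + streaming pre-roll tops out at 373.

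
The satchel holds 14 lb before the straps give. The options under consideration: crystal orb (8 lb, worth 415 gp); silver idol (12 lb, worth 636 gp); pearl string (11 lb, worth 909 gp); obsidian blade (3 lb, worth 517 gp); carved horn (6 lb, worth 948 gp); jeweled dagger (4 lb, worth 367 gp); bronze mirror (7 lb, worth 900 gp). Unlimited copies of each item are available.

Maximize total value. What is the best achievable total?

Ranking by ratio (value/lb): obsidian blade 172.33, carved horn 158.00, bronze mirror 128.57, jeweled dagger 91.75.
4×obsidian blade uses 12 of the 14 lb and totals 2068.
The spare 2 lb is too small for any remaining item, and no exchange beats 2068.

2068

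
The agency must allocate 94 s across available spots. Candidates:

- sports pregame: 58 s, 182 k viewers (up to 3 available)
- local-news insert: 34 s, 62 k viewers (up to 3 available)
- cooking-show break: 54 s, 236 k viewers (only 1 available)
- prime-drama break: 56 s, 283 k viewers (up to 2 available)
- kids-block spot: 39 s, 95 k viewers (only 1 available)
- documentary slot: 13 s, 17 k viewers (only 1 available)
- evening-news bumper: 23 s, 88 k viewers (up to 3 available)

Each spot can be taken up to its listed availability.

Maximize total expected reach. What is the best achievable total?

388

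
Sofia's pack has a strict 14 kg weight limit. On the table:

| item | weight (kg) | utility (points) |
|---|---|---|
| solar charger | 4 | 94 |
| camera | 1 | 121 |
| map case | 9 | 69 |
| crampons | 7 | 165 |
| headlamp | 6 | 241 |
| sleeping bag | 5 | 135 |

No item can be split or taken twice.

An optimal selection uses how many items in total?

3

The maximum utility within 14 kg is 527.
One optimal bundle: camera + crampons + headlamp (14 kg).
All optima have 3 items.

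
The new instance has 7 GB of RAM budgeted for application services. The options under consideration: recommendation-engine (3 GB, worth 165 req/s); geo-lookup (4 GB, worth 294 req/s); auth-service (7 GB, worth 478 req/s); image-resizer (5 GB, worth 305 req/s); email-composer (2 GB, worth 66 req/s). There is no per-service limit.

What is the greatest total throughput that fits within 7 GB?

478

Ranking by ratio (throughput/GB): geo-lookup 73.50, auth-service 68.29, image-resizer 61.00, recommendation-engine 55.00.
Taking the top-ratio services first gives recommendation-engine + geo-lookup for 459 (7 GB).
Replace recommendation-engine and geo-lookup with auth-service: the trade gains 19 net, giving 478 at 7 GB.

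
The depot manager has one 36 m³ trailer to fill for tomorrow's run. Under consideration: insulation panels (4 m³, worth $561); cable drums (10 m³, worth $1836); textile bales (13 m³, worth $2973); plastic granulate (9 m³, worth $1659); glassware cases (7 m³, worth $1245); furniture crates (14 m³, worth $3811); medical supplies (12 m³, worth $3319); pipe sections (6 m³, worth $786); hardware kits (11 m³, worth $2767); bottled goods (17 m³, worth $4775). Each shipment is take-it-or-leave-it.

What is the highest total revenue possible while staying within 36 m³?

9339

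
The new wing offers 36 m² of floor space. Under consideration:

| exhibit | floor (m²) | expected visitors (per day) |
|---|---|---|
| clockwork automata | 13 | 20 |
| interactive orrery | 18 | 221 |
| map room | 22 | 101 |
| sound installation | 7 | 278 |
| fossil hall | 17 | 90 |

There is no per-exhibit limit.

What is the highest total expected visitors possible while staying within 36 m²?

Density check — sound installation 39.71, interactive orrery 12.28, fossil hall 5.29, map room 4.59 are the best per m².
Best packing: 5×sound installation — 35 m², 1390 total.
Every other selection either busts 36 m² or fails to beat 1390.

1390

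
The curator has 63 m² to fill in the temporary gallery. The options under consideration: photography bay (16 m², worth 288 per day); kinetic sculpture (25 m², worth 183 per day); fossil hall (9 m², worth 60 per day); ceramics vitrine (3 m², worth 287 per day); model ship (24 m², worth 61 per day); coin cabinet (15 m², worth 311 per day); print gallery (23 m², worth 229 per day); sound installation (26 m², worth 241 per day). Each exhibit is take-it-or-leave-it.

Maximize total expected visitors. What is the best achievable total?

1127

Density check — ceramics vitrine 95.67, coin cabinet 20.73, photography bay 18.00, print gallery 9.96 are the best per m².
Filling by ratio: photography bay + ceramics vitrine + coin cabinet + print gallery for 1115, with 6 m² left unused.
Dropping print gallery frees 23 m²; slotting in sound installation (26 m²) lifts the total to 1127 at 60 m².
Runner-up photography bay + ceramics vitrine + coin cabinet + print gallery tops out at 1115.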